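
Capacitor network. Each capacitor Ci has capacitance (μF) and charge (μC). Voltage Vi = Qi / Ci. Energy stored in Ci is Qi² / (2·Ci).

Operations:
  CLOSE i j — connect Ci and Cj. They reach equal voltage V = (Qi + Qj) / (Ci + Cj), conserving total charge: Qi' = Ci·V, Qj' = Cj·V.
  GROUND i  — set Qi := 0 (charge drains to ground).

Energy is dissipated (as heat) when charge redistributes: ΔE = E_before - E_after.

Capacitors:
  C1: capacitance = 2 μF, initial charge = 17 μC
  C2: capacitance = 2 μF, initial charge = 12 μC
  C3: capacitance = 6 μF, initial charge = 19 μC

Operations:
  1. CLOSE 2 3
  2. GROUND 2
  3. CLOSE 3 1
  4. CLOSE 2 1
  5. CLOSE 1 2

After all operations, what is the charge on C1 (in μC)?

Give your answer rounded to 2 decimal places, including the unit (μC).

Initial: C1(2μF, Q=17μC, V=8.50V), C2(2μF, Q=12μC, V=6.00V), C3(6μF, Q=19μC, V=3.17V)
Op 1: CLOSE 2-3: Q_total=31.00, C_total=8.00, V=3.88; Q2=7.75, Q3=23.25; dissipated=6.021
Op 2: GROUND 2: Q2=0; energy lost=15.016
Op 3: CLOSE 3-1: Q_total=40.25, C_total=8.00, V=5.03; Q3=30.19, Q1=10.06; dissipated=16.043
Op 4: CLOSE 2-1: Q_total=10.06, C_total=4.00, V=2.52; Q2=5.03, Q1=5.03; dissipated=12.657
Op 5: CLOSE 1-2: Q_total=10.06, C_total=4.00, V=2.52; Q1=5.03, Q2=5.03; dissipated=0.000
Final charges: Q1=5.03, Q2=5.03, Q3=30.19

Answer: 5.03 μC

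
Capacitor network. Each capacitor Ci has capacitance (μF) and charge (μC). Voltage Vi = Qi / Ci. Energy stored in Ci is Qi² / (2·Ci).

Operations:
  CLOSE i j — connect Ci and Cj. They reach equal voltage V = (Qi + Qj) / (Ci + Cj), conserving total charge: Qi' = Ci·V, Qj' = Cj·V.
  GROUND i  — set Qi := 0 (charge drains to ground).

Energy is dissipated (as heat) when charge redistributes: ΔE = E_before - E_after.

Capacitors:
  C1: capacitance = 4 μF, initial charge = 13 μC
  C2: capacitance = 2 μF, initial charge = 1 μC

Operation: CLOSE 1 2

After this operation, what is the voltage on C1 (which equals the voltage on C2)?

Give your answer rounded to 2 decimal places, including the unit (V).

Initial: C1(4μF, Q=13μC, V=3.25V), C2(2μF, Q=1μC, V=0.50V)
Op 1: CLOSE 1-2: Q_total=14.00, C_total=6.00, V=2.33; Q1=9.33, Q2=4.67; dissipated=5.042

Answer: 2.33 V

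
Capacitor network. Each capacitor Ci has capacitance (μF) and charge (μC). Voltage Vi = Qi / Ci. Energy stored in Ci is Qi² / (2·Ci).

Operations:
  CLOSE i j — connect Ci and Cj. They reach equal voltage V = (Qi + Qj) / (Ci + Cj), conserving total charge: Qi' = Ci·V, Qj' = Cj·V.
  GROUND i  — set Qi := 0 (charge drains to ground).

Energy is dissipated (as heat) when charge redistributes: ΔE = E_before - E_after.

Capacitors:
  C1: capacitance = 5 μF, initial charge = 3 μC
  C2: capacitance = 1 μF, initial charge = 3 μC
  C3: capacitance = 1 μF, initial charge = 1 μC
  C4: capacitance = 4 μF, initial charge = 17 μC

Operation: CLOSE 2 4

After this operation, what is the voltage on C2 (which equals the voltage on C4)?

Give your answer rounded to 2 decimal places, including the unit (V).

Initial: C1(5μF, Q=3μC, V=0.60V), C2(1μF, Q=3μC, V=3.00V), C3(1μF, Q=1μC, V=1.00V), C4(4μF, Q=17μC, V=4.25V)
Op 1: CLOSE 2-4: Q_total=20.00, C_total=5.00, V=4.00; Q2=4.00, Q4=16.00; dissipated=0.625

Answer: 4.00 V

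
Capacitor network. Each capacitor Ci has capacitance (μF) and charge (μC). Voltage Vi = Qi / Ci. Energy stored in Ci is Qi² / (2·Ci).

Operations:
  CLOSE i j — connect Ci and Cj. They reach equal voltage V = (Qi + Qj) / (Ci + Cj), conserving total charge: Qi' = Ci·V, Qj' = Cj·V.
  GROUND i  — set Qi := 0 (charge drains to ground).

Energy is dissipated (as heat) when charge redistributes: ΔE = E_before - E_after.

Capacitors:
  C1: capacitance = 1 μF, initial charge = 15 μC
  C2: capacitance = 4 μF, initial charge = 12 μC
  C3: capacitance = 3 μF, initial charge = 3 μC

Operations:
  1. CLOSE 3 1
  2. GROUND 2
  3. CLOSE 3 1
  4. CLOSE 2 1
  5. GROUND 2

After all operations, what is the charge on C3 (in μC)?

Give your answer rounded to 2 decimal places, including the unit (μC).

Answer: 13.50 μC

Derivation:
Initial: C1(1μF, Q=15μC, V=15.00V), C2(4μF, Q=12μC, V=3.00V), C3(3μF, Q=3μC, V=1.00V)
Op 1: CLOSE 3-1: Q_total=18.00, C_total=4.00, V=4.50; Q3=13.50, Q1=4.50; dissipated=73.500
Op 2: GROUND 2: Q2=0; energy lost=18.000
Op 3: CLOSE 3-1: Q_total=18.00, C_total=4.00, V=4.50; Q3=13.50, Q1=4.50; dissipated=0.000
Op 4: CLOSE 2-1: Q_total=4.50, C_total=5.00, V=0.90; Q2=3.60, Q1=0.90; dissipated=8.100
Op 5: GROUND 2: Q2=0; energy lost=1.620
Final charges: Q1=0.90, Q2=0.00, Q3=13.50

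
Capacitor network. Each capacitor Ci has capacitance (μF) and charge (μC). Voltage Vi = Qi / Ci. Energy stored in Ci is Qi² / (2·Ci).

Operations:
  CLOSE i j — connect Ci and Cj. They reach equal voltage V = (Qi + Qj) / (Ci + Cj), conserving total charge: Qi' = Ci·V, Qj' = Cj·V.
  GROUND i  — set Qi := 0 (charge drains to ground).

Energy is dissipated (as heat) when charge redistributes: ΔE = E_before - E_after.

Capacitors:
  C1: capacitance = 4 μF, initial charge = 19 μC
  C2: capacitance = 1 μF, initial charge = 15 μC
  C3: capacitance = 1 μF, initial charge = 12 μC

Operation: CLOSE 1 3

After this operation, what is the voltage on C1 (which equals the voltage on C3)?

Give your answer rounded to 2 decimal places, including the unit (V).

Initial: C1(4μF, Q=19μC, V=4.75V), C2(1μF, Q=15μC, V=15.00V), C3(1μF, Q=12μC, V=12.00V)
Op 1: CLOSE 1-3: Q_total=31.00, C_total=5.00, V=6.20; Q1=24.80, Q3=6.20; dissipated=21.025

Answer: 6.20 V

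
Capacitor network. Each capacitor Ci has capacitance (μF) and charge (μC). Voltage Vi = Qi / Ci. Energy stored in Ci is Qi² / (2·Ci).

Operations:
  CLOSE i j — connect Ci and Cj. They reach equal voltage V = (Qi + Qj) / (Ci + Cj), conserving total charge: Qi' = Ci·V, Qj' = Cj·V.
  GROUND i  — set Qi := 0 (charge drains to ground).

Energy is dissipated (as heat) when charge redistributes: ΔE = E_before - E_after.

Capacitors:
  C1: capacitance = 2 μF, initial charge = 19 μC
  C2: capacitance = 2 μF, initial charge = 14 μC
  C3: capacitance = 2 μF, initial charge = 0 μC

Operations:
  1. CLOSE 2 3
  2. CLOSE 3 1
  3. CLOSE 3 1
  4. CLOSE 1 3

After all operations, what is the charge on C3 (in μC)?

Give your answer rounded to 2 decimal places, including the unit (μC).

Answer: 13.00 μC

Derivation:
Initial: C1(2μF, Q=19μC, V=9.50V), C2(2μF, Q=14μC, V=7.00V), C3(2μF, Q=0μC, V=0.00V)
Op 1: CLOSE 2-3: Q_total=14.00, C_total=4.00, V=3.50; Q2=7.00, Q3=7.00; dissipated=24.500
Op 2: CLOSE 3-1: Q_total=26.00, C_total=4.00, V=6.50; Q3=13.00, Q1=13.00; dissipated=18.000
Op 3: CLOSE 3-1: Q_total=26.00, C_total=4.00, V=6.50; Q3=13.00, Q1=13.00; dissipated=0.000
Op 4: CLOSE 1-3: Q_total=26.00, C_total=4.00, V=6.50; Q1=13.00, Q3=13.00; dissipated=0.000
Final charges: Q1=13.00, Q2=7.00, Q3=13.00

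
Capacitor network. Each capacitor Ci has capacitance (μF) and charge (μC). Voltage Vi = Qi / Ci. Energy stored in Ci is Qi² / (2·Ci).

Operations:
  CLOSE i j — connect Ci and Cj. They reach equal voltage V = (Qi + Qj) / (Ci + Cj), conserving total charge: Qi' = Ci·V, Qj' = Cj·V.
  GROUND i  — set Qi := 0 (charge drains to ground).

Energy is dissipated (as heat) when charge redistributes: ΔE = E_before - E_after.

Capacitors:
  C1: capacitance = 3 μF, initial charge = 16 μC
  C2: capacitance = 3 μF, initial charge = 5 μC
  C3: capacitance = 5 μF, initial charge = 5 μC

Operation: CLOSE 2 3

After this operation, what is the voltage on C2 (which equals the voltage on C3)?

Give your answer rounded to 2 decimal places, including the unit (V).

Initial: C1(3μF, Q=16μC, V=5.33V), C2(3μF, Q=5μC, V=1.67V), C3(5μF, Q=5μC, V=1.00V)
Op 1: CLOSE 2-3: Q_total=10.00, C_total=8.00, V=1.25; Q2=3.75, Q3=6.25; dissipated=0.417

Answer: 1.25 V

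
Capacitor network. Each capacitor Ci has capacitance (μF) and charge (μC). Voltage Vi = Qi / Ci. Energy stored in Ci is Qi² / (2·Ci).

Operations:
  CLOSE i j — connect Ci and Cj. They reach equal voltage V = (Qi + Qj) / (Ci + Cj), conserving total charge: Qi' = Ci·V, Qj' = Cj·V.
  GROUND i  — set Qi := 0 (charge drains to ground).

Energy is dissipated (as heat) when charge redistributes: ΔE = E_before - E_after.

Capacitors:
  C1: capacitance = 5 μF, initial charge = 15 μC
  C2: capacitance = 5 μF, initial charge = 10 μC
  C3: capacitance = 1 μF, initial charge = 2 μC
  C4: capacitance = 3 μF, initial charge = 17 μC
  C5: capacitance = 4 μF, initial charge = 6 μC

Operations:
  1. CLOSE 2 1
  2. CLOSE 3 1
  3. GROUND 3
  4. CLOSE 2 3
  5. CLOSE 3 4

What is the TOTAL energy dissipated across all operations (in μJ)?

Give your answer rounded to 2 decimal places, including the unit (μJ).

Initial: C1(5μF, Q=15μC, V=3.00V), C2(5μF, Q=10μC, V=2.00V), C3(1μF, Q=2μC, V=2.00V), C4(3μF, Q=17μC, V=5.67V), C5(4μF, Q=6μC, V=1.50V)
Op 1: CLOSE 2-1: Q_total=25.00, C_total=10.00, V=2.50; Q2=12.50, Q1=12.50; dissipated=1.250
Op 2: CLOSE 3-1: Q_total=14.50, C_total=6.00, V=2.42; Q3=2.42, Q1=12.08; dissipated=0.104
Op 3: GROUND 3: Q3=0; energy lost=2.920
Op 4: CLOSE 2-3: Q_total=12.50, C_total=6.00, V=2.08; Q2=10.42, Q3=2.08; dissipated=2.604
Op 5: CLOSE 3-4: Q_total=19.08, C_total=4.00, V=4.77; Q3=4.77, Q4=14.31; dissipated=4.815
Total dissipated: 11.694 μJ

Answer: 11.69 μJ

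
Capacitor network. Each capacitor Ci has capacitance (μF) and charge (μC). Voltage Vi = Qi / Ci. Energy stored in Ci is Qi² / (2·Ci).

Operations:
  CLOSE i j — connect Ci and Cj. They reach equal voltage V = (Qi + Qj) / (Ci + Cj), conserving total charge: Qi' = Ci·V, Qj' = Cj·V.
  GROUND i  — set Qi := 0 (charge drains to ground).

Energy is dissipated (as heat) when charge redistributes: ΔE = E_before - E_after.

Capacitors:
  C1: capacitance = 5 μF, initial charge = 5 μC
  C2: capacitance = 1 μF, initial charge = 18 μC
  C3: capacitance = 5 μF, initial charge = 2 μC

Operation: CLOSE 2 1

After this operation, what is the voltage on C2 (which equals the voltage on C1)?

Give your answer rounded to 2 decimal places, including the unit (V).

Answer: 3.83 V

Derivation:
Initial: C1(5μF, Q=5μC, V=1.00V), C2(1μF, Q=18μC, V=18.00V), C3(5μF, Q=2μC, V=0.40V)
Op 1: CLOSE 2-1: Q_total=23.00, C_total=6.00, V=3.83; Q2=3.83, Q1=19.17; dissipated=120.417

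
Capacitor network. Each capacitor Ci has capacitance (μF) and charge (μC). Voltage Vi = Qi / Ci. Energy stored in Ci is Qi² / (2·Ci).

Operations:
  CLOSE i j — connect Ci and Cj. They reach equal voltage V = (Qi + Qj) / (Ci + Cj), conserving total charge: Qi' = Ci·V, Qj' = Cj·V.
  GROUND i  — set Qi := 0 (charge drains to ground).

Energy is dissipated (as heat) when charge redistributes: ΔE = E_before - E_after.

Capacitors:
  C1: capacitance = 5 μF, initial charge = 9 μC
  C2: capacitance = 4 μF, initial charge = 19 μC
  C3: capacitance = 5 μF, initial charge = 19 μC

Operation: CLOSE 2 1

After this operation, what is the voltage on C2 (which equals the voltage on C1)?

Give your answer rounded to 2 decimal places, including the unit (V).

Initial: C1(5μF, Q=9μC, V=1.80V), C2(4μF, Q=19μC, V=4.75V), C3(5μF, Q=19μC, V=3.80V)
Op 1: CLOSE 2-1: Q_total=28.00, C_total=9.00, V=3.11; Q2=12.44, Q1=15.56; dissipated=9.669

Answer: 3.11 V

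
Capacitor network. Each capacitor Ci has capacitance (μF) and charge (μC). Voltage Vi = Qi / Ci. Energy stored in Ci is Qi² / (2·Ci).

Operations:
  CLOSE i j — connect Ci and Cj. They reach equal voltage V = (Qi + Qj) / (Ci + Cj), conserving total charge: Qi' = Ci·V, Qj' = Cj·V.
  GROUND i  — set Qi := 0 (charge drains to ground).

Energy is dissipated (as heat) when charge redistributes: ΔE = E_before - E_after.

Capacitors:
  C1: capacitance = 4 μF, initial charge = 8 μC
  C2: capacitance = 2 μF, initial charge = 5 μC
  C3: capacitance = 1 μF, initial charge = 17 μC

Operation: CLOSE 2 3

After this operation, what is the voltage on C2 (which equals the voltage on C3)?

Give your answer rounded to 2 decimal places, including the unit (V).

Initial: C1(4μF, Q=8μC, V=2.00V), C2(2μF, Q=5μC, V=2.50V), C3(1μF, Q=17μC, V=17.00V)
Op 1: CLOSE 2-3: Q_total=22.00, C_total=3.00, V=7.33; Q2=14.67, Q3=7.33; dissipated=70.083

Answer: 7.33 V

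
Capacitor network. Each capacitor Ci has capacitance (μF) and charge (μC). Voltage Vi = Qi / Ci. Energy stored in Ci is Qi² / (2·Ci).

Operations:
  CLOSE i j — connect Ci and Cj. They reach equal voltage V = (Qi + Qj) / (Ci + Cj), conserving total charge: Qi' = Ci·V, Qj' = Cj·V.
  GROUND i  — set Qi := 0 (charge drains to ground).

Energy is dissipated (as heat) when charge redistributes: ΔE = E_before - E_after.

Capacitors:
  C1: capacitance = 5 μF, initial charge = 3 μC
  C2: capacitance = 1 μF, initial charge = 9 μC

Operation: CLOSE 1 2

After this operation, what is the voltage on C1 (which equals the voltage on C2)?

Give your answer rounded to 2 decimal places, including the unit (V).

Answer: 2.00 V

Derivation:
Initial: C1(5μF, Q=3μC, V=0.60V), C2(1μF, Q=9μC, V=9.00V)
Op 1: CLOSE 1-2: Q_total=12.00, C_total=6.00, V=2.00; Q1=10.00, Q2=2.00; dissipated=29.400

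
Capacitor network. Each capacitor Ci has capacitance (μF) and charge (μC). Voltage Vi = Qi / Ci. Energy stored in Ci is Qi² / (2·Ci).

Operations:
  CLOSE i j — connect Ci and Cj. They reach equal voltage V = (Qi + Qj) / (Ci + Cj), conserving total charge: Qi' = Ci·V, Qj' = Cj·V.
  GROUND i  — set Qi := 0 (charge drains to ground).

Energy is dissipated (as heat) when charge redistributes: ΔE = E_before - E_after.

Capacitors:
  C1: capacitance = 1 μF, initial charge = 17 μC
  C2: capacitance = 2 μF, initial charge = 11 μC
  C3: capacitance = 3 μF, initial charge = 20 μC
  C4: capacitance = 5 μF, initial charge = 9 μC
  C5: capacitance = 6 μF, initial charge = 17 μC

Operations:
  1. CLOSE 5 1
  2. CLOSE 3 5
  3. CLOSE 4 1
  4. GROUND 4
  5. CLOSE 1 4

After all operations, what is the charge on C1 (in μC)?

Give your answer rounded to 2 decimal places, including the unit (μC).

Initial: C1(1μF, Q=17μC, V=17.00V), C2(2μF, Q=11μC, V=5.50V), C3(3μF, Q=20μC, V=6.67V), C4(5μF, Q=9μC, V=1.80V), C5(6μF, Q=17μC, V=2.83V)
Op 1: CLOSE 5-1: Q_total=34.00, C_total=7.00, V=4.86; Q5=29.14, Q1=4.86; dissipated=86.012
Op 2: CLOSE 3-5: Q_total=49.14, C_total=9.00, V=5.46; Q3=16.38, Q5=32.76; dissipated=3.274
Op 3: CLOSE 4-1: Q_total=13.86, C_total=6.00, V=2.31; Q4=11.55, Q1=2.31; dissipated=3.894
Op 4: GROUND 4: Q4=0; energy lost=13.335
Op 5: CLOSE 1-4: Q_total=2.31, C_total=6.00, V=0.38; Q1=0.38, Q4=1.92; dissipated=2.222
Final charges: Q1=0.38, Q2=11.00, Q3=16.38, Q4=1.92, Q5=32.76

Answer: 0.38 μC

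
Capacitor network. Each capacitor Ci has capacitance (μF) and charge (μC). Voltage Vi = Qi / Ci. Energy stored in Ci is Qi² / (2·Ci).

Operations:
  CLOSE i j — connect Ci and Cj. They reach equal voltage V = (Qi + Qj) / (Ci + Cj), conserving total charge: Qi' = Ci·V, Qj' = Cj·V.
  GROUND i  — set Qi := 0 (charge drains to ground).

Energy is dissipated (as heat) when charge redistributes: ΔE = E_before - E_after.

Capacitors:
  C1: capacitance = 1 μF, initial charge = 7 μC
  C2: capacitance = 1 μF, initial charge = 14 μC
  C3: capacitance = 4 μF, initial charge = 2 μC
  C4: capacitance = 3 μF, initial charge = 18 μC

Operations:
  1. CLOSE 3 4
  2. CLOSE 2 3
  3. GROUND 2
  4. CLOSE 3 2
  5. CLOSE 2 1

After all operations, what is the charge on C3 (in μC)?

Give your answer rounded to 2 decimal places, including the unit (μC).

Initial: C1(1μF, Q=7μC, V=7.00V), C2(1μF, Q=14μC, V=14.00V), C3(4μF, Q=2μC, V=0.50V), C4(3μF, Q=18μC, V=6.00V)
Op 1: CLOSE 3-4: Q_total=20.00, C_total=7.00, V=2.86; Q3=11.43, Q4=8.57; dissipated=25.929
Op 2: CLOSE 2-3: Q_total=25.43, C_total=5.00, V=5.09; Q2=5.09, Q3=20.34; dissipated=49.665
Op 3: GROUND 2: Q2=0; energy lost=12.932
Op 4: CLOSE 3-2: Q_total=20.34, C_total=5.00, V=4.07; Q3=16.27, Q2=4.07; dissipated=10.346
Op 5: CLOSE 2-1: Q_total=11.07, C_total=2.00, V=5.53; Q2=5.53, Q1=5.53; dissipated=2.148
Final charges: Q1=5.53, Q2=5.53, Q3=16.27, Q4=8.57

Answer: 16.27 μC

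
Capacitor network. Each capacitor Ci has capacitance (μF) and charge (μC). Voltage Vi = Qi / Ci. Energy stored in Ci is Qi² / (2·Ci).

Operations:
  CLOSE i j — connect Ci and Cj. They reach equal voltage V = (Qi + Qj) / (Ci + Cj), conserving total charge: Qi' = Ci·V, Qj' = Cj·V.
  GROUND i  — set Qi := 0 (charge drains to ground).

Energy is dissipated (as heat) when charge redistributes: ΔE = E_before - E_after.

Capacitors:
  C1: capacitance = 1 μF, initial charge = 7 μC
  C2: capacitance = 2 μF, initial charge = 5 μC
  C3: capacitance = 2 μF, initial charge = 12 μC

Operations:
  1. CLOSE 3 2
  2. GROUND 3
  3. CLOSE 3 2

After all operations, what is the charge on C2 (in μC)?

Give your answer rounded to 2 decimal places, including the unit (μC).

Initial: C1(1μF, Q=7μC, V=7.00V), C2(2μF, Q=5μC, V=2.50V), C3(2μF, Q=12μC, V=6.00V)
Op 1: CLOSE 3-2: Q_total=17.00, C_total=4.00, V=4.25; Q3=8.50, Q2=8.50; dissipated=6.125
Op 2: GROUND 3: Q3=0; energy lost=18.062
Op 3: CLOSE 3-2: Q_total=8.50, C_total=4.00, V=2.12; Q3=4.25, Q2=4.25; dissipated=9.031
Final charges: Q1=7.00, Q2=4.25, Q3=4.25

Answer: 4.25 μC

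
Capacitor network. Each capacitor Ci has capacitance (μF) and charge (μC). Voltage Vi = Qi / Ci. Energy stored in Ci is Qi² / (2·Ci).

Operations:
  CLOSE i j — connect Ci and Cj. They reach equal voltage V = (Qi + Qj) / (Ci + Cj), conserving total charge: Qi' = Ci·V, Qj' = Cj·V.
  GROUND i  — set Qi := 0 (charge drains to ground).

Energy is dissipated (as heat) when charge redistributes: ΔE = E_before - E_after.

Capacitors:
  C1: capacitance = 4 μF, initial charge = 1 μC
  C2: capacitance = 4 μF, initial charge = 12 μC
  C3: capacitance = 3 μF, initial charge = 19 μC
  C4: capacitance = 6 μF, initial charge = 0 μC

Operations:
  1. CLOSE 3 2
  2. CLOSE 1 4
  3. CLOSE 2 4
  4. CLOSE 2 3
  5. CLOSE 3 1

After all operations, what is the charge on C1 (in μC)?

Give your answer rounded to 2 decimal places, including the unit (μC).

Initial: C1(4μF, Q=1μC, V=0.25V), C2(4μF, Q=12μC, V=3.00V), C3(3μF, Q=19μC, V=6.33V), C4(6μF, Q=0μC, V=0.00V)
Op 1: CLOSE 3-2: Q_total=31.00, C_total=7.00, V=4.43; Q3=13.29, Q2=17.71; dissipated=9.524
Op 2: CLOSE 1-4: Q_total=1.00, C_total=10.00, V=0.10; Q1=0.40, Q4=0.60; dissipated=0.075
Op 3: CLOSE 2-4: Q_total=18.31, C_total=10.00, V=1.83; Q2=7.33, Q4=10.99; dissipated=22.484
Op 4: CLOSE 2-3: Q_total=20.61, C_total=7.00, V=2.94; Q2=11.78, Q3=8.83; dissipated=5.782
Op 5: CLOSE 3-1: Q_total=9.23, C_total=7.00, V=1.32; Q3=3.96, Q1=5.28; dissipated=6.935
Final charges: Q1=5.28, Q2=11.78, Q3=3.96, Q4=10.99

Answer: 5.28 μC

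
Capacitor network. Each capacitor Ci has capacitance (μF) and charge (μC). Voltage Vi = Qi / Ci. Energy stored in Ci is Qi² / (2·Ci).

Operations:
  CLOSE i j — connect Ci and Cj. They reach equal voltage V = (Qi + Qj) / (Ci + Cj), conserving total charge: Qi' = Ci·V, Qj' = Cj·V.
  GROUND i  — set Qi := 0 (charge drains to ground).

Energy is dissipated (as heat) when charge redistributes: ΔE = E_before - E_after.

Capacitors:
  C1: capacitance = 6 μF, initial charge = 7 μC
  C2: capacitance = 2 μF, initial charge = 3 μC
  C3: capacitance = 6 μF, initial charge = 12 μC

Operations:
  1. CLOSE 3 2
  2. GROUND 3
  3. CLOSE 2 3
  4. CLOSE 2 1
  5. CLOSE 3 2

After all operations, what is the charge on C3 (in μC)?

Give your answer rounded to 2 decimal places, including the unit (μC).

Answer: 3.60 μC

Derivation:
Initial: C1(6μF, Q=7μC, V=1.17V), C2(2μF, Q=3μC, V=1.50V), C3(6μF, Q=12μC, V=2.00V)
Op 1: CLOSE 3-2: Q_total=15.00, C_total=8.00, V=1.88; Q3=11.25, Q2=3.75; dissipated=0.188
Op 2: GROUND 3: Q3=0; energy lost=10.547
Op 3: CLOSE 2-3: Q_total=3.75, C_total=8.00, V=0.47; Q2=0.94, Q3=2.81; dissipated=2.637
Op 4: CLOSE 2-1: Q_total=7.94, C_total=8.00, V=0.99; Q2=1.98, Q1=5.95; dissipated=0.365
Op 5: CLOSE 3-2: Q_total=4.80, C_total=8.00, V=0.60; Q3=3.60, Q2=1.20; dissipated=0.205
Final charges: Q1=5.95, Q2=1.20, Q3=3.60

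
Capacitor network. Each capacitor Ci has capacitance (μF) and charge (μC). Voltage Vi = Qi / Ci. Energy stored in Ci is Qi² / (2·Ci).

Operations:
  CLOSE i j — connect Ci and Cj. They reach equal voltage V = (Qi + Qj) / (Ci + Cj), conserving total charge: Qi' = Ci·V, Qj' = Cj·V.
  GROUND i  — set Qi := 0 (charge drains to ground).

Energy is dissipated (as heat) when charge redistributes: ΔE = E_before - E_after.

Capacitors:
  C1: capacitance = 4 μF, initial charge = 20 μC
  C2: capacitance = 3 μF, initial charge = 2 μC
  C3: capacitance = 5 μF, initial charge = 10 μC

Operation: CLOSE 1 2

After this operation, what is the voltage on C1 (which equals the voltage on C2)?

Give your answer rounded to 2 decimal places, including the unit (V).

Answer: 3.14 V

Derivation:
Initial: C1(4μF, Q=20μC, V=5.00V), C2(3μF, Q=2μC, V=0.67V), C3(5μF, Q=10μC, V=2.00V)
Op 1: CLOSE 1-2: Q_total=22.00, C_total=7.00, V=3.14; Q1=12.57, Q2=9.43; dissipated=16.095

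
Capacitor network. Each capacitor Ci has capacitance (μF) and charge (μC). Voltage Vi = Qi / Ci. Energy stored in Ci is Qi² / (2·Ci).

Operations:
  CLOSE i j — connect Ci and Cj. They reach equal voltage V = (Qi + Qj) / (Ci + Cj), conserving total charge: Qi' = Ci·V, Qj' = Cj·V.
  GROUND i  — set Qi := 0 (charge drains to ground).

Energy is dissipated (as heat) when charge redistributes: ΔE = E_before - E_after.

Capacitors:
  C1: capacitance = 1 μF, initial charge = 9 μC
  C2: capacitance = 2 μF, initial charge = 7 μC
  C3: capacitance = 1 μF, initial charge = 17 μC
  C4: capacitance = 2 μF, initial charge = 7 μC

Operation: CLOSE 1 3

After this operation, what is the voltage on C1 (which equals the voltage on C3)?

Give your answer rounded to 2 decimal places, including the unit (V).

Initial: C1(1μF, Q=9μC, V=9.00V), C2(2μF, Q=7μC, V=3.50V), C3(1μF, Q=17μC, V=17.00V), C4(2μF, Q=7μC, V=3.50V)
Op 1: CLOSE 1-3: Q_total=26.00, C_total=2.00, V=13.00; Q1=13.00, Q3=13.00; dissipated=16.000

Answer: 13.00 V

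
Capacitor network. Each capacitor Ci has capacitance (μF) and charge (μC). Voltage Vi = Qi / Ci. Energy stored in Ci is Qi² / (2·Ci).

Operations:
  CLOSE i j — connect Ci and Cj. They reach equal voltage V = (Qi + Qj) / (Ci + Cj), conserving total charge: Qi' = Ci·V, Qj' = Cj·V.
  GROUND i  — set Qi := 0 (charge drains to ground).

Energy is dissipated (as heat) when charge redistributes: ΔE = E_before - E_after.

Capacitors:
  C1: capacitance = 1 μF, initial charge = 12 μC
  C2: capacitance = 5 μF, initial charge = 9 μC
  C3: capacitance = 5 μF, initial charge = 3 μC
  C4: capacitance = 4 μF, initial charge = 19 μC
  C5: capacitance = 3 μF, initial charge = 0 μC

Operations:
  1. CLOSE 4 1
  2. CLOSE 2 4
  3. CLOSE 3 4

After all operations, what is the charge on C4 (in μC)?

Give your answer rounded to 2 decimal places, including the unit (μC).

Answer: 8.01 μC

Derivation:
Initial: C1(1μF, Q=12μC, V=12.00V), C2(5μF, Q=9μC, V=1.80V), C3(5μF, Q=3μC, V=0.60V), C4(4μF, Q=19μC, V=4.75V), C5(3μF, Q=0μC, V=0.00V)
Op 1: CLOSE 4-1: Q_total=31.00, C_total=5.00, V=6.20; Q4=24.80, Q1=6.20; dissipated=21.025
Op 2: CLOSE 2-4: Q_total=33.80, C_total=9.00, V=3.76; Q2=18.78, Q4=15.02; dissipated=21.511
Op 3: CLOSE 3-4: Q_total=18.02, C_total=9.00, V=2.00; Q3=10.01, Q4=8.01; dissipated=11.064
Final charges: Q1=6.20, Q2=18.78, Q3=10.01, Q4=8.01, Q5=0.00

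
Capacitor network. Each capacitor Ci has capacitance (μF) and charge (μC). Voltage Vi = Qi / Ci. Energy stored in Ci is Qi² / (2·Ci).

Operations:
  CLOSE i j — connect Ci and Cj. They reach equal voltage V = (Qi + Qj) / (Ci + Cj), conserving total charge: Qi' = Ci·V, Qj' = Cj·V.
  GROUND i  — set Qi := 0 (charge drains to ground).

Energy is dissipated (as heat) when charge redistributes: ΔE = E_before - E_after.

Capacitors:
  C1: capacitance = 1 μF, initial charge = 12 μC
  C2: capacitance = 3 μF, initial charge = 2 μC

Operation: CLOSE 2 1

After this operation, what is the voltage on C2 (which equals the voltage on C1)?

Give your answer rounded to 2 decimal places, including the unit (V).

Initial: C1(1μF, Q=12μC, V=12.00V), C2(3μF, Q=2μC, V=0.67V)
Op 1: CLOSE 2-1: Q_total=14.00, C_total=4.00, V=3.50; Q2=10.50, Q1=3.50; dissipated=48.167

Answer: 3.50 V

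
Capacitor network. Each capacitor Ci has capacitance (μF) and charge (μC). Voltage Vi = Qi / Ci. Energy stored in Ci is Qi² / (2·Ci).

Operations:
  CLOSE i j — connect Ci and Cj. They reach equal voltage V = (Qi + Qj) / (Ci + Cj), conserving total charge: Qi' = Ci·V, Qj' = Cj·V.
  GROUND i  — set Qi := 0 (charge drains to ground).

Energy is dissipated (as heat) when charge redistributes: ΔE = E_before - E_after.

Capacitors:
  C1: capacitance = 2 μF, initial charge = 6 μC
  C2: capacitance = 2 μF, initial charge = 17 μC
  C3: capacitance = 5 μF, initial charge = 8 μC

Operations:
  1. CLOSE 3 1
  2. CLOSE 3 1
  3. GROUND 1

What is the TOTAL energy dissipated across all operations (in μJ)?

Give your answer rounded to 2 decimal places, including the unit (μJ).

Initial: C1(2μF, Q=6μC, V=3.00V), C2(2μF, Q=17μC, V=8.50V), C3(5μF, Q=8μC, V=1.60V)
Op 1: CLOSE 3-1: Q_total=14.00, C_total=7.00, V=2.00; Q3=10.00, Q1=4.00; dissipated=1.400
Op 2: CLOSE 3-1: Q_total=14.00, C_total=7.00, V=2.00; Q3=10.00, Q1=4.00; dissipated=0.000
Op 3: GROUND 1: Q1=0; energy lost=4.000
Total dissipated: 5.400 μJ

Answer: 5.40 μJ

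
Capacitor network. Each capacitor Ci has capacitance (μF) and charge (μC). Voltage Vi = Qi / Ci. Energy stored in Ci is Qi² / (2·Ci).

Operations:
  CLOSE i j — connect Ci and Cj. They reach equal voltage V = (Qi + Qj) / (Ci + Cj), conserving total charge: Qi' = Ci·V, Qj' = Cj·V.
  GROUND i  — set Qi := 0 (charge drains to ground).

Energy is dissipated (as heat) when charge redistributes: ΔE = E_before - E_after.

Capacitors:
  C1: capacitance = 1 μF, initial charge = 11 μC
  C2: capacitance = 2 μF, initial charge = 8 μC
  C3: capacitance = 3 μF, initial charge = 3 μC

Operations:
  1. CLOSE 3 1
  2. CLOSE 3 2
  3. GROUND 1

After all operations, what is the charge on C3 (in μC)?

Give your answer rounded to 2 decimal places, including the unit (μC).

Initial: C1(1μF, Q=11μC, V=11.00V), C2(2μF, Q=8μC, V=4.00V), C3(3μF, Q=3μC, V=1.00V)
Op 1: CLOSE 3-1: Q_total=14.00, C_total=4.00, V=3.50; Q3=10.50, Q1=3.50; dissipated=37.500
Op 2: CLOSE 3-2: Q_total=18.50, C_total=5.00, V=3.70; Q3=11.10, Q2=7.40; dissipated=0.150
Op 3: GROUND 1: Q1=0; energy lost=6.125
Final charges: Q1=0.00, Q2=7.40, Q3=11.10

Answer: 11.10 μC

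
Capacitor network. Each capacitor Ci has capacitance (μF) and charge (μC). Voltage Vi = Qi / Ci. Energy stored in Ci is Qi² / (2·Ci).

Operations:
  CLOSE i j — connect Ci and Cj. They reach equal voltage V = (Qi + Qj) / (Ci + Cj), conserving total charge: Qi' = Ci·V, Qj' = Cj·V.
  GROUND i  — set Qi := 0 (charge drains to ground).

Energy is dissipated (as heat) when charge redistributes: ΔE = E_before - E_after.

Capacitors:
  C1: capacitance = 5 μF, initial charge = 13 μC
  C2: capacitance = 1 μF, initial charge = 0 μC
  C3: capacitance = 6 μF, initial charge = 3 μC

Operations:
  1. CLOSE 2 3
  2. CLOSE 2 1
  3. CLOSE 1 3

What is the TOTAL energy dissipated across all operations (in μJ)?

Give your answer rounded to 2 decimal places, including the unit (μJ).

Answer: 6.54 μJ

Derivation:
Initial: C1(5μF, Q=13μC, V=2.60V), C2(1μF, Q=0μC, V=0.00V), C3(6μF, Q=3μC, V=0.50V)
Op 1: CLOSE 2-3: Q_total=3.00, C_total=7.00, V=0.43; Q2=0.43, Q3=2.57; dissipated=0.107
Op 2: CLOSE 2-1: Q_total=13.43, C_total=6.00, V=2.24; Q2=2.24, Q1=11.19; dissipated=1.965
Op 3: CLOSE 1-3: Q_total=13.76, C_total=11.00, V=1.25; Q1=6.26, Q3=7.51; dissipated=4.465
Total dissipated: 6.537 μJ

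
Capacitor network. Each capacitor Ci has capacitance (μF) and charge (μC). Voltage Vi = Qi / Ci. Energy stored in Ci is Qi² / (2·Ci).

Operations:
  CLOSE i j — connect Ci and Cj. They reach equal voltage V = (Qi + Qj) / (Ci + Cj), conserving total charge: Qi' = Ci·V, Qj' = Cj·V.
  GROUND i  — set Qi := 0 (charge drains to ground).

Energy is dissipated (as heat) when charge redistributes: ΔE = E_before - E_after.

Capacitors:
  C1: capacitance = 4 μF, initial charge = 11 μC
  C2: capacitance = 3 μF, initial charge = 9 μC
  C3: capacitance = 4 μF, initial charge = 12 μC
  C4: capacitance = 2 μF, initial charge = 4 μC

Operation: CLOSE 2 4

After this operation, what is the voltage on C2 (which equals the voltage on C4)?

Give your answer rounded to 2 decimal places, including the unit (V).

Answer: 2.60 V

Derivation:
Initial: C1(4μF, Q=11μC, V=2.75V), C2(3μF, Q=9μC, V=3.00V), C3(4μF, Q=12μC, V=3.00V), C4(2μF, Q=4μC, V=2.00V)
Op 1: CLOSE 2-4: Q_total=13.00, C_total=5.00, V=2.60; Q2=7.80, Q4=5.20; dissipated=0.600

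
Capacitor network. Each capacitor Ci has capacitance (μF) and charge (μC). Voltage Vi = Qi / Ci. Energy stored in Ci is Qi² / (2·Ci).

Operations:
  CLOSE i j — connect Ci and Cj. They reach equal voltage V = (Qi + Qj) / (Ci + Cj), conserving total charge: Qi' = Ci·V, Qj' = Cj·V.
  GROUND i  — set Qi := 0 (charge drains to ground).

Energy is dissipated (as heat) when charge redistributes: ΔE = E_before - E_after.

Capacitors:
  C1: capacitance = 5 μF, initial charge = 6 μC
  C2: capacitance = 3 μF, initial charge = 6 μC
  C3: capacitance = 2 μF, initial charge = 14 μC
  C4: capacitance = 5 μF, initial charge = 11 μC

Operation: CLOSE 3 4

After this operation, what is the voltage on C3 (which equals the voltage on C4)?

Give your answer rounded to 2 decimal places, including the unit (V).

Answer: 3.57 V

Derivation:
Initial: C1(5μF, Q=6μC, V=1.20V), C2(3μF, Q=6μC, V=2.00V), C3(2μF, Q=14μC, V=7.00V), C4(5μF, Q=11μC, V=2.20V)
Op 1: CLOSE 3-4: Q_total=25.00, C_total=7.00, V=3.57; Q3=7.14, Q4=17.86; dissipated=16.457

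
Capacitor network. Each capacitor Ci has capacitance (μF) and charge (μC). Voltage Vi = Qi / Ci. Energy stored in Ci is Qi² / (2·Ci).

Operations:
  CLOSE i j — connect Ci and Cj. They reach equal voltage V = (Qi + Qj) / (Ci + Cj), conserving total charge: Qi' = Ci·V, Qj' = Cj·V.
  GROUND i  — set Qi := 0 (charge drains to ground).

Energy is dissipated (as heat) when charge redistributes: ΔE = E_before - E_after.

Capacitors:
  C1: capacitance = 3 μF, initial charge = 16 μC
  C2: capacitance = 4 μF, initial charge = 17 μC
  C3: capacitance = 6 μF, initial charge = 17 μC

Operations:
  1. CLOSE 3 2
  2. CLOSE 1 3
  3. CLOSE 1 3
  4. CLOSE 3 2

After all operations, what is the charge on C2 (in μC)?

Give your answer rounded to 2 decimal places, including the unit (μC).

Answer: 15.15 μC

Derivation:
Initial: C1(3μF, Q=16μC, V=5.33V), C2(4μF, Q=17μC, V=4.25V), C3(6μF, Q=17μC, V=2.83V)
Op 1: CLOSE 3-2: Q_total=34.00, C_total=10.00, V=3.40; Q3=20.40, Q2=13.60; dissipated=2.408
Op 2: CLOSE 1-3: Q_total=36.40, C_total=9.00, V=4.04; Q1=12.13, Q3=24.27; dissipated=3.738
Op 3: CLOSE 1-3: Q_total=36.40, C_total=9.00, V=4.04; Q1=12.13, Q3=24.27; dissipated=0.000
Op 4: CLOSE 3-2: Q_total=37.87, C_total=10.00, V=3.79; Q3=22.72, Q2=15.15; dissipated=0.498
Final charges: Q1=12.13, Q2=15.15, Q3=22.72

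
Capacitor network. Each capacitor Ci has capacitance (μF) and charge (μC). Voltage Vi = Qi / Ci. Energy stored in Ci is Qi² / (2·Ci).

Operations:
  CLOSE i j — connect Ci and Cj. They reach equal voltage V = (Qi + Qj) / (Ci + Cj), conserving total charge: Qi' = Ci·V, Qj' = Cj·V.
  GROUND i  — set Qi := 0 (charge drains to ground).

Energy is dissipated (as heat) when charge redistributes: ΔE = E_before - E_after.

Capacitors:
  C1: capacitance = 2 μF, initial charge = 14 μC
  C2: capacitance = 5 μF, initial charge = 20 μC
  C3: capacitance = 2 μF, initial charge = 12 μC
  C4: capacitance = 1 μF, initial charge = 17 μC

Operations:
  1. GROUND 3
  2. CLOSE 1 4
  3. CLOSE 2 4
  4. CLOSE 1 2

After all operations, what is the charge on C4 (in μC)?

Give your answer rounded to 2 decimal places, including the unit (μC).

Answer: 5.06 μC

Derivation:
Initial: C1(2μF, Q=14μC, V=7.00V), C2(5μF, Q=20μC, V=4.00V), C3(2μF, Q=12μC, V=6.00V), C4(1μF, Q=17μC, V=17.00V)
Op 1: GROUND 3: Q3=0; energy lost=36.000
Op 2: CLOSE 1-4: Q_total=31.00, C_total=3.00, V=10.33; Q1=20.67, Q4=10.33; dissipated=33.333
Op 3: CLOSE 2-4: Q_total=30.33, C_total=6.00, V=5.06; Q2=25.28, Q4=5.06; dissipated=16.713
Op 4: CLOSE 1-2: Q_total=45.94, C_total=7.00, V=6.56; Q1=13.13, Q2=32.82; dissipated=19.896
Final charges: Q1=13.13, Q2=32.82, Q3=0.00, Q4=5.06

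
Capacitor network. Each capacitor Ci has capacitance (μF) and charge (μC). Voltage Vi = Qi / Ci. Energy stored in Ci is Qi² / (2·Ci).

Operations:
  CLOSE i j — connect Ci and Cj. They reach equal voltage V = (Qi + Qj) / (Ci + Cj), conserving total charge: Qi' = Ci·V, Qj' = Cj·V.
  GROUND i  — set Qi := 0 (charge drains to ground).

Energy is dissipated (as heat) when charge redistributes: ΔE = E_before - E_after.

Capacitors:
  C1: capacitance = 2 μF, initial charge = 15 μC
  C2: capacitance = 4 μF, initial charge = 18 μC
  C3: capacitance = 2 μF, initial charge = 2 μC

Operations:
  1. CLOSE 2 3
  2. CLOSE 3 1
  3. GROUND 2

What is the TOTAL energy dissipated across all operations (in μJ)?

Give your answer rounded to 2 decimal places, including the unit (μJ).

Initial: C1(2μF, Q=15μC, V=7.50V), C2(4μF, Q=18μC, V=4.50V), C3(2μF, Q=2μC, V=1.00V)
Op 1: CLOSE 2-3: Q_total=20.00, C_total=6.00, V=3.33; Q2=13.33, Q3=6.67; dissipated=8.167
Op 2: CLOSE 3-1: Q_total=21.67, C_total=4.00, V=5.42; Q3=10.83, Q1=10.83; dissipated=8.681
Op 3: GROUND 2: Q2=0; energy lost=22.222
Total dissipated: 39.069 μJ

Answer: 39.07 μJ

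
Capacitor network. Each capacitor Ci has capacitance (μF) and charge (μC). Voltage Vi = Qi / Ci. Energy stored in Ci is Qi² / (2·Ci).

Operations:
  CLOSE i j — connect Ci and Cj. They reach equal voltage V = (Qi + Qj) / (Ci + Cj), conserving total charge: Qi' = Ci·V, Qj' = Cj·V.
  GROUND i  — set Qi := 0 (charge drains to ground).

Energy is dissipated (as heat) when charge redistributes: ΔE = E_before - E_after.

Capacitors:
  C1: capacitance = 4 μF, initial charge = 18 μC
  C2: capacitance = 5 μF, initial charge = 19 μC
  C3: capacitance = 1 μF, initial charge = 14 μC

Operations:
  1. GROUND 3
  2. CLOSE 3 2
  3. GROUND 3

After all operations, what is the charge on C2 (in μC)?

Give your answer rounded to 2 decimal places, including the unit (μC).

Initial: C1(4μF, Q=18μC, V=4.50V), C2(5μF, Q=19μC, V=3.80V), C3(1μF, Q=14μC, V=14.00V)
Op 1: GROUND 3: Q3=0; energy lost=98.000
Op 2: CLOSE 3-2: Q_total=19.00, C_total=6.00, V=3.17; Q3=3.17, Q2=15.83; dissipated=6.017
Op 3: GROUND 3: Q3=0; energy lost=5.014
Final charges: Q1=18.00, Q2=15.83, Q3=0.00

Answer: 15.83 μC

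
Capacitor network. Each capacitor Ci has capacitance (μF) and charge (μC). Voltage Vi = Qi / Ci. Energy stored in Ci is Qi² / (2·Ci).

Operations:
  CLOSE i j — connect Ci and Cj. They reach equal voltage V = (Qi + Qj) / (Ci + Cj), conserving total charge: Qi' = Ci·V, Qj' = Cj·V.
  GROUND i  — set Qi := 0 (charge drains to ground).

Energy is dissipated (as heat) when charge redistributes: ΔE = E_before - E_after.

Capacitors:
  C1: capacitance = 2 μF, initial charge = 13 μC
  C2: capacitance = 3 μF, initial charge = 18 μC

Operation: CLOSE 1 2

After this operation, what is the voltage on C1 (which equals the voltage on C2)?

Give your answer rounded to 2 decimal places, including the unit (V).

Answer: 6.20 V

Derivation:
Initial: C1(2μF, Q=13μC, V=6.50V), C2(3μF, Q=18μC, V=6.00V)
Op 1: CLOSE 1-2: Q_total=31.00, C_total=5.00, V=6.20; Q1=12.40, Q2=18.60; dissipated=0.150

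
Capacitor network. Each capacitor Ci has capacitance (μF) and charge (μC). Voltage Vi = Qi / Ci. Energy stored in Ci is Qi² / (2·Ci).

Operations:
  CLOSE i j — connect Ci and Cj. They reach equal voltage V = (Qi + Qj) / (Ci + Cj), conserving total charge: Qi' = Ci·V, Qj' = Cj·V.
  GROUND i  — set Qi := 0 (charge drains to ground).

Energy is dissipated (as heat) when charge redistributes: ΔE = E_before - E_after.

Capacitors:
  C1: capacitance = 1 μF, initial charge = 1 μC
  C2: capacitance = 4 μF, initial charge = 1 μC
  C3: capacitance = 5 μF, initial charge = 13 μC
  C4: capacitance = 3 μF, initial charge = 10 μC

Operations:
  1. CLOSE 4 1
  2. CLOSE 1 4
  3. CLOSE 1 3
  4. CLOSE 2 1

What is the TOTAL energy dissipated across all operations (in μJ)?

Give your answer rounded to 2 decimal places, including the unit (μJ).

Answer: 4.31 μJ

Derivation:
Initial: C1(1μF, Q=1μC, V=1.00V), C2(4μF, Q=1μC, V=0.25V), C3(5μF, Q=13μC, V=2.60V), C4(3μF, Q=10μC, V=3.33V)
Op 1: CLOSE 4-1: Q_total=11.00, C_total=4.00, V=2.75; Q4=8.25, Q1=2.75; dissipated=2.042
Op 2: CLOSE 1-4: Q_total=11.00, C_total=4.00, V=2.75; Q1=2.75, Q4=8.25; dissipated=0.000
Op 3: CLOSE 1-3: Q_total=15.75, C_total=6.00, V=2.62; Q1=2.62, Q3=13.12; dissipated=0.009
Op 4: CLOSE 2-1: Q_total=3.62, C_total=5.00, V=0.72; Q2=2.90, Q1=0.72; dissipated=2.256
Total dissipated: 4.307 μJ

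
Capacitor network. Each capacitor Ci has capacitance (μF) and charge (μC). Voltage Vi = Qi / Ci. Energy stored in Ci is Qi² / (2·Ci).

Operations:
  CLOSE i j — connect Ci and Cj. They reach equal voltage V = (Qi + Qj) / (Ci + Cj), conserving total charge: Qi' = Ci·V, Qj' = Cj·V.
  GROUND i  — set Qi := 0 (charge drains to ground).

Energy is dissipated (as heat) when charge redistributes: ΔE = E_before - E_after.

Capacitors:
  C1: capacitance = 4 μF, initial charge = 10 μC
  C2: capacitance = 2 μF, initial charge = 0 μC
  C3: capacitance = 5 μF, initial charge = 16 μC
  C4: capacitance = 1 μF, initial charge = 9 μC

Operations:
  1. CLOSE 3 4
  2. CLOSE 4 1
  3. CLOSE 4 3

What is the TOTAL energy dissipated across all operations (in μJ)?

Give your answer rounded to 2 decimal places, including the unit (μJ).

Answer: 15.87 μJ

Derivation:
Initial: C1(4μF, Q=10μC, V=2.50V), C2(2μF, Q=0μC, V=0.00V), C3(5μF, Q=16μC, V=3.20V), C4(1μF, Q=9μC, V=9.00V)
Op 1: CLOSE 3-4: Q_total=25.00, C_total=6.00, V=4.17; Q3=20.83, Q4=4.17; dissipated=14.017
Op 2: CLOSE 4-1: Q_total=14.17, C_total=5.00, V=2.83; Q4=2.83, Q1=11.33; dissipated=1.111
Op 3: CLOSE 4-3: Q_total=23.67, C_total=6.00, V=3.94; Q4=3.94, Q3=19.72; dissipated=0.741
Total dissipated: 15.869 μJ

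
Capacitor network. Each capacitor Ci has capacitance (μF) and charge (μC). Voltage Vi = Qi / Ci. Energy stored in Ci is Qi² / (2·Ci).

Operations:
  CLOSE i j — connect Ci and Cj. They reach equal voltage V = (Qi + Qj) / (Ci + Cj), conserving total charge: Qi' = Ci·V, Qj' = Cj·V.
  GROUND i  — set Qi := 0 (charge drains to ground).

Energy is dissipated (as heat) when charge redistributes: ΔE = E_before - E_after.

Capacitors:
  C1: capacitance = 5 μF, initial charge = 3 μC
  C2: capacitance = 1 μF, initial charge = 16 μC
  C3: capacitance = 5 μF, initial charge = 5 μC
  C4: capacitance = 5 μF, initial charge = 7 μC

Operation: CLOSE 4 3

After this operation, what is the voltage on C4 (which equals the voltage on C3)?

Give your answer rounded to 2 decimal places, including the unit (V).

Answer: 1.20 V

Derivation:
Initial: C1(5μF, Q=3μC, V=0.60V), C2(1μF, Q=16μC, V=16.00V), C3(5μF, Q=5μC, V=1.00V), C4(5μF, Q=7μC, V=1.40V)
Op 1: CLOSE 4-3: Q_total=12.00, C_total=10.00, V=1.20; Q4=6.00, Q3=6.00; dissipated=0.200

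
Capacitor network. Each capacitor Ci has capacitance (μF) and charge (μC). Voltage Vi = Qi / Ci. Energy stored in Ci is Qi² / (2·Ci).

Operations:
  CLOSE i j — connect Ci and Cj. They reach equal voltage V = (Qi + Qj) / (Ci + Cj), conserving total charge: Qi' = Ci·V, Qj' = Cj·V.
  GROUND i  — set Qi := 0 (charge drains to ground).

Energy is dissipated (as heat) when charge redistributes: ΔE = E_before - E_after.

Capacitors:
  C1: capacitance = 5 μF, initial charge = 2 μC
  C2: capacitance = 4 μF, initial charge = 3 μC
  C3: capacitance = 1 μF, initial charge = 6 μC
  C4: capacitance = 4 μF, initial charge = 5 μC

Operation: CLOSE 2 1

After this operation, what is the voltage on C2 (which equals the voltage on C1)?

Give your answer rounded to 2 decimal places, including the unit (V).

Answer: 0.56 V

Derivation:
Initial: C1(5μF, Q=2μC, V=0.40V), C2(4μF, Q=3μC, V=0.75V), C3(1μF, Q=6μC, V=6.00V), C4(4μF, Q=5μC, V=1.25V)
Op 1: CLOSE 2-1: Q_total=5.00, C_total=9.00, V=0.56; Q2=2.22, Q1=2.78; dissipated=0.136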